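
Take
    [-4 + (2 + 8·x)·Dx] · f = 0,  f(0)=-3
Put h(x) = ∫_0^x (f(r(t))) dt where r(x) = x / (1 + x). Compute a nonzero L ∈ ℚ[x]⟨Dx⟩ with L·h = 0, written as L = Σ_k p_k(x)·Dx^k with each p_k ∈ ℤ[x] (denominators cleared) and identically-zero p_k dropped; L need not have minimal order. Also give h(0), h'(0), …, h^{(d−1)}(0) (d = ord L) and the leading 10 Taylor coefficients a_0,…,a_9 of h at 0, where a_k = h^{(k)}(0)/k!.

L = -2·Dx + (1 + 6·x + 5·x^2)·Dx^2  (order 2).
h: a_k = 0, -3, -3, 4, -15/2, 18, -51, 1128/7, -2193/4, 5900/3, …
ICs: h(0) = 0, h′(0) = -3.

f: a_k = -3, -6, 6, -12, 30, -84, 252, -792, 2574, -8580, …
Change of var in L_f (x↦r) gives L₀.
h=∫h₀ ⇒ L = L₀·Dx.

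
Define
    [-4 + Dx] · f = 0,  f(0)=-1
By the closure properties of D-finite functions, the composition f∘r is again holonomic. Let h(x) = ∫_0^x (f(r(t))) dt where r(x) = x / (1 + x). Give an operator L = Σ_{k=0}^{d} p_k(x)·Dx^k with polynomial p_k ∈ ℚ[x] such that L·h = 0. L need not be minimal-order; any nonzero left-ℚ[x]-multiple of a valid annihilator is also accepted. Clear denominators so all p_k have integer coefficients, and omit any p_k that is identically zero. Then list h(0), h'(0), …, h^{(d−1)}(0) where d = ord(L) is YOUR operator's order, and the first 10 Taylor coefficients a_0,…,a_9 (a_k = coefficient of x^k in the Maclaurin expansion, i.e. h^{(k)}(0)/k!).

f: a_k = -1, -4, -8, -32/3, -32/3, -128/15, -256/45, -1024/315, -512/315, -2048/2835, …
L₀ from L_f via x↦r, Dx↦r'^{-1}Dx.
∫: right-multiply L₀ by Dx.
L = -4·Dx + (1 + 2·x + x^2)·Dx^2  (order 2).
h: a_k = 0, -1, -2, -4/3, 1/3, 4/15, -14/45, 44/315, 17/630, -316/2835, …
ICs: h(0) = 0, h′(0) = -1.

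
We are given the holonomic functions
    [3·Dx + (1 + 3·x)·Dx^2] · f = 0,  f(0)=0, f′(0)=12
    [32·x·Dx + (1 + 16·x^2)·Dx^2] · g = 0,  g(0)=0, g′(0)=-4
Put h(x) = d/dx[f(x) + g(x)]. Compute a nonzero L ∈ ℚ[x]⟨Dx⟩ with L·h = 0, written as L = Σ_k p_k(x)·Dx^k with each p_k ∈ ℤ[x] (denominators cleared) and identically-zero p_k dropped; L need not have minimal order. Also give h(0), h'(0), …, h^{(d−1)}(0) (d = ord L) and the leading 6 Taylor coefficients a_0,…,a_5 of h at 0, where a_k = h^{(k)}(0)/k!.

L = (-96 - 864·x + 4608·x^2 + 4608·x^3) + (-50 - 192·x + 672·x^2 + 9216·x^3 + 9216·x^4)·Dx + (-3 + 23·x + 96·x^2 + 512·x^3 + 2304·x^4 + 2304·x^5)·Dx^2  (order 2).
h: a_k = 8, -36, 172, -324, -52, -2916, …
ICs: h(0) = 8, h′(0) = -36.

f: a_k = 0, 12, -18, 36, -81, 972/5, …
g: a_k = 0, -4, 0, 64/3, 0, -1024/5, …
L₀ := lclm(L_f,L_g); ord L₀ ≤ 2+2.
h=h₀': d/dx-closure on L₀ ⇒ L.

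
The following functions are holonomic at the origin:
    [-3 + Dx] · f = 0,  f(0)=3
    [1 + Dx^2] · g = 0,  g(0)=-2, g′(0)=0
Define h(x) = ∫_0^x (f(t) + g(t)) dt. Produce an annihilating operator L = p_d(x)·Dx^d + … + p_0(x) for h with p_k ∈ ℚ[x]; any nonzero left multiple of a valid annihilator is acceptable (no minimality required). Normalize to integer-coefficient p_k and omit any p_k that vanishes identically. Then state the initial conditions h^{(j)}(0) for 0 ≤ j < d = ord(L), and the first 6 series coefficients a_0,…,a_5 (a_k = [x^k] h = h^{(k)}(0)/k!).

f: a_k = 3, 9, 27/2, 27/2, 81/8, 243/40, …
g: a_k = -2, 0, 1, 0, -1/12, 0, …
L₀ := lclm(L_f,L_g); ord L₀ ≤ 1+2.
∫: right-multiply L₀ by Dx.
L = -3·Dx + Dx^2 - 3·Dx^3 + Dx^4  (order 4).
h: a_k = 0, 1, 9/2, 29/6, 27/8, 241/120, …
ICs: h(0) = 0, h′(0) = 1, h′′(0) = 9, h′′′(0) = 29.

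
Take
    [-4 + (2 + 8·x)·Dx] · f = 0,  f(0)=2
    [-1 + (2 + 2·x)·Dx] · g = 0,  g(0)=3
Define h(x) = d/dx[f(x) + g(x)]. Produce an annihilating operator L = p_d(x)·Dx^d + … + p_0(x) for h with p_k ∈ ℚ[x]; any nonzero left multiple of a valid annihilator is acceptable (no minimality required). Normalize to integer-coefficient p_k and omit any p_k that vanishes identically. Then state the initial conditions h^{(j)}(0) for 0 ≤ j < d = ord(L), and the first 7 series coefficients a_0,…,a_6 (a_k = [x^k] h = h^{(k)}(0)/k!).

L = -6 + (-15 - 24·x)·Dx + (-2 - 10·x - 8·x^2)·Dx^2  (order 2).
h: a_k = 11/2, -35/4, 393/16, -2575/32, 71785/256, -516285/512, 7570101/2048, …
ICs: h(0) = 11/2, h′(0) = -35/4.

f: a_k = 2, 4, -4, 8, -20, 56, -168, …
g: a_k = 3, 3/2, -3/8, 3/16, -15/128, 21/256, -63/1024, …
Weyl lclm of L_f,L_g ⇒ L₀ (ord ≤ 2).
Derive L from L₀ (diff closure).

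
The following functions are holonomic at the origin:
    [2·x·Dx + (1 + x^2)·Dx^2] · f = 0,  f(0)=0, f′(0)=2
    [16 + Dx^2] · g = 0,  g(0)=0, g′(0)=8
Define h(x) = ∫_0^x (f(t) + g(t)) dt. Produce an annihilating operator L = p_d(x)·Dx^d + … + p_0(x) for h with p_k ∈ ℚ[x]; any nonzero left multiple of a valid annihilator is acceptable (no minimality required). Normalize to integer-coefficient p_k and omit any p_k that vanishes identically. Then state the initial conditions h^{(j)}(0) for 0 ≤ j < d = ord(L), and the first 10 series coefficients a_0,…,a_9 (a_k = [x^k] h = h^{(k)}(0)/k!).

f: a_k = 0, 2, 0, -2/3, 0, 2/5, 0, -2/7, 0, 2/9, …
g: a_k = 0, 8, 0, -64/3, 0, 256/15, 0, -2048/315, 0, 4096/2835, …
f+g: L₀ = lclm(L_f,L_g), ord ≤ 2+2.
∫: right-multiply L₀ by Dx.
L = (64·x + 704·x^3 + 256·x^5)·Dx^2 + (112 + 416·x^2 + 432·x^4 + 128·x^6)·Dx^3 + (4·x + 44·x^3 + 16·x^5)·Dx^4 + (7 + 26·x^2 + 27·x^4 + 8·x^6)·Dx^5  (order 5).
h: a_k = 0, 0, 5, 0, -11/2, 0, 131/45, 0, -1069/1260, 0, …
ICs: h(0) = 0, h′(0) = 0, h′′(0) = 10, h′′′(0) = 0, h′′′′(0) = -132.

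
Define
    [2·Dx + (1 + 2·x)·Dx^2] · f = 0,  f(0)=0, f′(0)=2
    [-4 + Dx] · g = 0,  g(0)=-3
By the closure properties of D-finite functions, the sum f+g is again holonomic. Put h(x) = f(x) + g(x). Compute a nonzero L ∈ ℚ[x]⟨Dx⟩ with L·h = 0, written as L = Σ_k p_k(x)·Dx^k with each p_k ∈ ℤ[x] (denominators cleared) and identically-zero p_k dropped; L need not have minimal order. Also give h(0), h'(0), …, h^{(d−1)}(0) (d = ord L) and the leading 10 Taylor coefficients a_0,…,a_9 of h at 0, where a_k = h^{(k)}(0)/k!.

L = (-32 - 32·x)·Dx + (-4 - 32·x - 32·x^2)·Dx^2 + (3 + 10·x + 8·x^2)·Dx^3  (order 3).
h: a_k = -3, -10, -26, -88/3, -36, -96/5, -416/15, 128/15, -3872/105, 51712/945, …
ICs: h(0) = -3, h′(0) = -10, h′′(0) = -52.

f: a_k = 0, 2, -2, 8/3, -4, 32/5, -32/3, 128/7, -32, 512/9, …
g: a_k = -3, -12, -24, -32, -32, -128/5, -256/15, -1024/105, -512/105, -2048/945, …
f+g: L₀ = lclm(L_f,L_g), ord ≤ 2+1.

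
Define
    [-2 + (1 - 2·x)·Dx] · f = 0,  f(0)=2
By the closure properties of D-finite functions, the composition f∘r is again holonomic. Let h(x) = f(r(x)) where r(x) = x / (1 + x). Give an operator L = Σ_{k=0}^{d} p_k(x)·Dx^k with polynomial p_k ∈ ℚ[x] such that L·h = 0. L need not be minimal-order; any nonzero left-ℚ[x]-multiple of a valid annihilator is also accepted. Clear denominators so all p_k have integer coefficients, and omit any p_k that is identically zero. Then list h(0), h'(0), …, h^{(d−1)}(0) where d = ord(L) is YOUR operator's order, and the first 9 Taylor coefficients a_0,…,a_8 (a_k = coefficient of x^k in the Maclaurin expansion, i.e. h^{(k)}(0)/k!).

f: a_k = 2, 4, 8, 16, 32, 64, 128, 256, 512, …
h₀=f(r): pull back L_f along r ⇒ L₀.
L = 2 + (-1 + x^2)·Dx  (order 1).
h: a_k = 2, 4, 4, 4, 4, 4, 4, 4, 4, …
ICs: h(0) = 2.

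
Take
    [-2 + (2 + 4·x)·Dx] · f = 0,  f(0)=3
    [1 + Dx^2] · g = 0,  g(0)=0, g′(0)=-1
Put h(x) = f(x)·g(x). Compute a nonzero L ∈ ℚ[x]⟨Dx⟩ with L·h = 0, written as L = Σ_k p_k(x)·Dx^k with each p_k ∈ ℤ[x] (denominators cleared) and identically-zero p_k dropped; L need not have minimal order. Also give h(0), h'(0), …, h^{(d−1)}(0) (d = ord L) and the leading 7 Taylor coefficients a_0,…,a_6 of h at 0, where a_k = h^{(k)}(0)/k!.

L = (4 + 4·x + 4·x^2) + (-2 - 4·x)·Dx + (1 + 4·x + 4·x^2)·Dx^2  (order 2).
h: a_k = 0, -3, -3, 2, -1, 8/5, -12/5, …
ICs: h(0) = 0, h′(0) = -3.

f: a_k = 3, 3, -3/2, 3/2, -15/8, 21/8, -63/16, …
g: a_k = 0, -1, 0, 1/6, 0, -1/120, 0, …
f·g: L₀ = L_f ⊗_s L_g, ord ≤ 1·2.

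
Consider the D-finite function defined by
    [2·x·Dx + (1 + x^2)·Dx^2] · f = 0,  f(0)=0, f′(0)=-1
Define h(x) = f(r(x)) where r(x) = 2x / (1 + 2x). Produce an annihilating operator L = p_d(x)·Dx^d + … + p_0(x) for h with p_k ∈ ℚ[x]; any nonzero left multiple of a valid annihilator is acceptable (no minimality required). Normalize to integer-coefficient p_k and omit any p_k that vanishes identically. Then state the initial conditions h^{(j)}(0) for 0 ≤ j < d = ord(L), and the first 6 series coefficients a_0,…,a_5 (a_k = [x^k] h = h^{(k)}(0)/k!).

L = (4 + 16·x)·Dx + (1 + 4·x + 8·x^2)·Dx^2  (order 2).
h: a_k = 0, -2, 4, -16/3, 0, 128/5, …
ICs: h(0) = 0, h′(0) = -2.

f: a_k = 0, -1, 0, 1/3, 0, -1/5, …
Change of var in L_f (x↦r) gives L₀.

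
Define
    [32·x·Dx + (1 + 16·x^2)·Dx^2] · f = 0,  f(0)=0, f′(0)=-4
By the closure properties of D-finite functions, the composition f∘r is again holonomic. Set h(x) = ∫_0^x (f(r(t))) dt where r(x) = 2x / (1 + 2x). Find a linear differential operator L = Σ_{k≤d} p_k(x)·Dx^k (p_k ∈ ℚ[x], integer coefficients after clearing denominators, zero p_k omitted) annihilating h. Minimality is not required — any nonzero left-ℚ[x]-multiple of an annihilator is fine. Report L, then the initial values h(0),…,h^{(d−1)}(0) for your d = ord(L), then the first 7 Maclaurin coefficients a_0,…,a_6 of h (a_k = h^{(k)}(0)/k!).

f: a_k = 0, -4, 0, 64/3, 0, -1024/5, 0, …
Substitute x→r, Dx→(1/r')Dx; clear ⇒ L₀.
h=∫₀ˣh₀: take L = L₀·Dx.
L = (4 + 136·x)·Dx^2 + (1 + 4·x + 68·x^2)·Dx^3  (order 3).
h: a_k = 0, 0, -4, 16/3, 104/3, -192, -6464/15, …
ICs: h(0) = 0, h′(0) = 0, h′′(0) = -8.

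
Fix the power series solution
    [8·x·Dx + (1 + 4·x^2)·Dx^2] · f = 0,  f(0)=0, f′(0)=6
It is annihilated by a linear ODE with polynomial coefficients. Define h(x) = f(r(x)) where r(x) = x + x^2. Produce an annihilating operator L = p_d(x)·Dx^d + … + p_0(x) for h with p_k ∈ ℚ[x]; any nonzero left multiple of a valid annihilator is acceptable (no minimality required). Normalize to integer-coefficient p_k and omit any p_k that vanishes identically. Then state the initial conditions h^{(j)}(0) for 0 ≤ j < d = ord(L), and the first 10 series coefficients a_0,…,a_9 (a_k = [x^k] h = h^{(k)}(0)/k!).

f: a_k = 0, 6, 0, -8, 0, 96/5, 0, -384/7, 0, 512/3, …
L₀ from L_f via x↦r, Dx↦r'^{-1}Dx.
L = (-2 + 8·x + 32·x^2 + 48·x^3 + 24·x^4)·Dx + (1 + 2·x + 4·x^2 + 16·x^3 + 20·x^4 + 8·x^5)·Dx^2  (order 2).
h: a_k = 0, 6, 6, -8, -24, -24/5, 88, 960/7, -192, -2656/3, …
ICs: h(0) = 0, h′(0) = 6.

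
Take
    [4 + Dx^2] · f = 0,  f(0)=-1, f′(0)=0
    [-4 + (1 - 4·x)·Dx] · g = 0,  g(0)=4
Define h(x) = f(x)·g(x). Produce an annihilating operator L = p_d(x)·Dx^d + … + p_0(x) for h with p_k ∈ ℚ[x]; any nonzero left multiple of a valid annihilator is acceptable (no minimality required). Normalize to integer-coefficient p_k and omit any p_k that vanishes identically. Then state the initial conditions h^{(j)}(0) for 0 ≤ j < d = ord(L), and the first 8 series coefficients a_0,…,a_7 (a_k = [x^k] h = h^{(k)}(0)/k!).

L = (-4 + 16·x) + 8·Dx + (-1 + 4·x)·Dx^2  (order 2).
h: a_k = -4, -16, -56, -224, -2696/3, -10784/3, -647024/45, -2588096/45, …
ICs: h(0) = -4, h′(0) = -16.

f: a_k = -1, 0, 2, 0, -2/3, 0, 4/45, 0, …
g: a_k = 4, 16, 64, 256, 1024, 4096, 16384, 65536, …
L₀ := L_f ⊗_s L_g (sym. prod.), ord ≤ 2.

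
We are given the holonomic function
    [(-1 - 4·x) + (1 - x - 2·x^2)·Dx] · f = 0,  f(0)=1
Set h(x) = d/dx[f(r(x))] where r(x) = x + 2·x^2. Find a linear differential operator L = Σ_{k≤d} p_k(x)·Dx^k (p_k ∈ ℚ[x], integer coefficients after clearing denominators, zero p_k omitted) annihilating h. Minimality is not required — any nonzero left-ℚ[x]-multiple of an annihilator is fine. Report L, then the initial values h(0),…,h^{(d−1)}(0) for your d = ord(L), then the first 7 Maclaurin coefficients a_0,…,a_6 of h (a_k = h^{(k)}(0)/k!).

L = (10 + 72·x + 240·x^2 + 544·x^3 + 1344·x^4 + 1920·x^5 + 1280·x^6) + (-1 - 7·x - 12·x^2 + 32·x^3 + 200·x^4 + 384·x^5 + 448·x^6 + 256·x^7)·Dx  (order 1).
h: a_k = 1, 10, 51, 212, 845, 3342, 12551, …
ICs: h(0) = 1.

f: a_k = 1, 1, 3, 5, 11, 21, 43, …
Substitute x→r, Dx→(1/r')Dx; clear ⇒ L₀.
Derive L from L₀ (diff closure).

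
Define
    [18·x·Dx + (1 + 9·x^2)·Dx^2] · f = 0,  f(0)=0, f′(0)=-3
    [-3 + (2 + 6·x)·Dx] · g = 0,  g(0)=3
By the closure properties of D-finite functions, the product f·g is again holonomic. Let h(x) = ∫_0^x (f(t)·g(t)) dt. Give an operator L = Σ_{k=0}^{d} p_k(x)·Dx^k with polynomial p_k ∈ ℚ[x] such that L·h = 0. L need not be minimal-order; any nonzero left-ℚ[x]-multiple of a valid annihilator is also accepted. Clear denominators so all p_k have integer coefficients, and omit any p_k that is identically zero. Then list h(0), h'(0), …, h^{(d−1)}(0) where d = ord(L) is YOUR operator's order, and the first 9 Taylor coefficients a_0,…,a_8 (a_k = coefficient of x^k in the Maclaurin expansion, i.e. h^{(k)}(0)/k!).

L = (27 - 108·x - 81·x^2)·Dx + (-12 + 36·x + 324·x^2 + 324·x^3)·Dx^2 + (4 + 24·x + 72·x^2 + 216·x^3 + 324·x^4)·Dx^3  (order 3).
h: a_k = 0, 0, -9/2, -9/2, 297/32, 81/16, -31509/1280, -298161/8960, 41231511/286720, …
ICs: h(0) = 0, h′(0) = 0, h′′(0) = -9.

f: a_k = 0, -3, 0, 9, 0, -243/5, 0, 2187/7, 0, …
g: a_k = 3, 9/2, -27/8, 81/16, -1215/128, 5103/256, -45927/1024, 216513/2048, -8444007/32768, …
h₀=f·g: eliminate ⇒ L₀, order ≤ 2·1.
h=∫h₀ ⇒ L = L₀·Dx.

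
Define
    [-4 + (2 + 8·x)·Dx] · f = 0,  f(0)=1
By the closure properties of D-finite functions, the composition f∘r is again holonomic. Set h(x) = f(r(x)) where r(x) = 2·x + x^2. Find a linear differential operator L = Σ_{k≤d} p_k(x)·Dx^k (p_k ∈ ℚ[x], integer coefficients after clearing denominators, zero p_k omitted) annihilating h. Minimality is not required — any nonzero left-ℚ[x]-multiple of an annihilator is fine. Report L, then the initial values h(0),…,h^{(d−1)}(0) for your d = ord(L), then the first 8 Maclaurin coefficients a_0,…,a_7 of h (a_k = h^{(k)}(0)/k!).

L = (-4 - 4·x) + (1 + 8·x + 4·x^2)·Dx  (order 1).
h: a_k = 1, 4, -6, 24, -114, 600, -3372, 19824, …
ICs: h(0) = 1.

f: a_k = 1, 2, -2, 4, -10, 28, -84, 264, …
f∘r: x↦r, Dx↦Dx/r' in L_f ⇒ L₀.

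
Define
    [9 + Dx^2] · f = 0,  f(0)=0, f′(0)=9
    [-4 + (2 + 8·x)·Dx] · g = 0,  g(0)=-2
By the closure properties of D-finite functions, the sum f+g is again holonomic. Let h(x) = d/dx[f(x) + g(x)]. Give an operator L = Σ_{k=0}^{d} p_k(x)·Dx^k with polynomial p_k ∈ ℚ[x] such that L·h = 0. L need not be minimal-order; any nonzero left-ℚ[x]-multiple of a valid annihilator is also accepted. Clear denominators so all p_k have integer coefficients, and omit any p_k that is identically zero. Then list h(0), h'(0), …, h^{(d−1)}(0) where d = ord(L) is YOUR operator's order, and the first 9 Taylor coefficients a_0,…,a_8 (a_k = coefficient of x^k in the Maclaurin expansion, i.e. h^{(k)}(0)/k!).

f: a_k = 0, 9, 0, -27/2, 0, 243/40, 0, -729/560, 0, …
g: a_k = -2, -4, 4, -8, 20, -56, 168, -528, 1716, …
Weyl lclm of L_f,L_g ⇒ L₀ (ord ≤ 3).
Differentiate: ansatz ord ≤ ord L₀ ⇒ L.
L = (-414 - 432·x - 864·x^2) + (-63 - 468·x - 1296·x^2 - 1728·x^3)·Dx + (-46 - 48·x - 96·x^2)·Dx^2 + (-7 - 52·x - 144·x^2 - 192·x^3)·Dx^3  (order 3).
h: a_k = 5, 8, -129/2, 80, -1997/8, 1008, -296409/80, 13728, -230623839/4480, …
ICs: h(0) = 5, h′(0) = 8, h′′(0) = -129.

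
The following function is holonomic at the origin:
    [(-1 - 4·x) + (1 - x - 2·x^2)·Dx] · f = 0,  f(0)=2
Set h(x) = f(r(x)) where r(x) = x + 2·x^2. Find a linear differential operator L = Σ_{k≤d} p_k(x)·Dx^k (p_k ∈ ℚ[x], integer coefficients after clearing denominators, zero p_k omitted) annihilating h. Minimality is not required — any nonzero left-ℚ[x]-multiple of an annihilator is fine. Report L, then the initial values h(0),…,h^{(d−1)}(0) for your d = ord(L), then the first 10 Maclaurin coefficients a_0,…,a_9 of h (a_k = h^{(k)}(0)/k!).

f: a_k = 2, 2, 6, 10, 22, 42, 86, 170, 342, 682, …
f∘r: x↦r, Dx↦Dx/r' in L_f ⇒ L₀.
L = (1 + 8·x + 24·x^2 + 32·x^3) + (-1 + x + 4·x^2 + 8·x^3 + 8·x^4)·Dx  (order 1).
h: a_k = 2, 2, 10, 34, 106, 338, 1114, 3586, 11594, 37554, …
ICs: h(0) = 2.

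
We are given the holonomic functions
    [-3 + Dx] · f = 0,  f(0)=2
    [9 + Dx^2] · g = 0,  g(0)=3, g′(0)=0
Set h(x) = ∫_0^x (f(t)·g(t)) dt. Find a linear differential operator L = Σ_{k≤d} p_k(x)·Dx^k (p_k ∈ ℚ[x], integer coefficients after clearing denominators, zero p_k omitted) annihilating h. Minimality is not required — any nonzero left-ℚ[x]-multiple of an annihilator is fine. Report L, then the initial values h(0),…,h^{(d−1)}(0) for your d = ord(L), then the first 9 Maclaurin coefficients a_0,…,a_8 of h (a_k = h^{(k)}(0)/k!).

f: a_k = 2, 6, 9, 9, 27/4, 81/20, 81/40, 243/280, 729/2240, …
g: a_k = 3, 0, -27/2, 0, 81/8, 0, -243/80, 0, 2187/4480, …
Sym-product of L_f,L_g gives L₀ (≤ ord 2).
∫: right-multiply L₀ by Dx.
L = 18·Dx - 6·Dx^2 + Dx^3  (order 3).
h: a_k = 0, 6, 9, 0, -27/2, -81/5, -81/10, 0, 729/280, …
ICs: h(0) = 0, h′(0) = 6, h′′(0) = 18.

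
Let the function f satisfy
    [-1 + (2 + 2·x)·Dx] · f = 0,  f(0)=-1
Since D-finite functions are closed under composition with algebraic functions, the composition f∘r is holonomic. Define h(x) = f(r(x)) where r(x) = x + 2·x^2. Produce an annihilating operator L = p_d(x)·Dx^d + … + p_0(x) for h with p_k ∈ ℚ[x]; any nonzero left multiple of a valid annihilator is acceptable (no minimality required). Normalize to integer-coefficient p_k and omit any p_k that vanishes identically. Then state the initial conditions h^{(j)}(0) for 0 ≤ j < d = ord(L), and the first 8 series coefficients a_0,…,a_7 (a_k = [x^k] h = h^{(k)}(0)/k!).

L = (-1 - 4·x) + (2 + 2·x + 4·x^2)·Dx  (order 1).
h: a_k = -1, -1/2, -7/8, 7/16, 21/128, -119/256, 189/1024, 791/2048, …
ICs: h(0) = -1.

f: a_k = -1, -1/2, 1/8, -1/16, 5/128, -7/256, 21/1024, -33/2048, …
f∘r: x↦r, Dx↦Dx/r' in L_f ⇒ L₀.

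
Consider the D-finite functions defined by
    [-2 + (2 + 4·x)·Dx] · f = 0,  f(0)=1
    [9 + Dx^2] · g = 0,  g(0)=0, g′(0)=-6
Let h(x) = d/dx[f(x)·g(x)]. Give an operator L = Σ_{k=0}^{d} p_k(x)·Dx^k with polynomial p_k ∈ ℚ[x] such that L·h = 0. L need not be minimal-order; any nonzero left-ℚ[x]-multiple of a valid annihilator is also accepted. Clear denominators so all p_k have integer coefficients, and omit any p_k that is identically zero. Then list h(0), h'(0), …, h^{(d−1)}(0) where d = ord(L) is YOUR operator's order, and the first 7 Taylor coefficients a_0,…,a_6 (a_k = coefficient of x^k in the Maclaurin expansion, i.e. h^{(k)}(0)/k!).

L = (14 + 84·x + 192·x^2 + 216·x^3 + 108·x^4) + (-1 - 8·x - 18·x^2 - 12·x^3)·Dx + (1 + 7·x + 19·x^2 + 24·x^3 + 12·x^4)·Dx^2  (order 2).
h: a_k = -6, -12, 36, 24, -24, -144/5, 36, …
ICs: h(0) = -6, h′(0) = -12.

f: a_k = 1, 1, -1/2, 1/2, -5/8, 7/8, -21/16, …
g: a_k = 0, -6, 0, 9, 0, -81/20, 0, …
L₀ := L_f ⊗_s L_g (sym. prod.), ord ≤ 2.
Derive L from L₀ (diff closure).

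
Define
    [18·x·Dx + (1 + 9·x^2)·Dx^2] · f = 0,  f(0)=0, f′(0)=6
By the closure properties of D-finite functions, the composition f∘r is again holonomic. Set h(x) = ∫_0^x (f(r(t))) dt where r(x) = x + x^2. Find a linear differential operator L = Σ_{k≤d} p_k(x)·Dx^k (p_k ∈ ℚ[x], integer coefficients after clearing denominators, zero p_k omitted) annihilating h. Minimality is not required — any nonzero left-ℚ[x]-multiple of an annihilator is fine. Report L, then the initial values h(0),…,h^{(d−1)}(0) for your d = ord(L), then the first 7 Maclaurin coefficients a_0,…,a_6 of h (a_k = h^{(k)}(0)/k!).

f: a_k = 0, 6, 0, -18, 0, 486/5, 0, …
Change of var in L_f (x↦r) gives L₀.
Integrate: L := L₀·Dx.
L = (-2 + 18·x + 72·x^2 + 108·x^3 + 54·x^4)·Dx^2 + (1 + 2·x + 9·x^2 + 36·x^3 + 45·x^4 + 18·x^5)·Dx^3  (order 3).
h: a_k = 0, 0, 3, 2, -9/2, -54/5, 36/5, …
ICs: h(0) = 0, h′(0) = 0, h′′(0) = 6.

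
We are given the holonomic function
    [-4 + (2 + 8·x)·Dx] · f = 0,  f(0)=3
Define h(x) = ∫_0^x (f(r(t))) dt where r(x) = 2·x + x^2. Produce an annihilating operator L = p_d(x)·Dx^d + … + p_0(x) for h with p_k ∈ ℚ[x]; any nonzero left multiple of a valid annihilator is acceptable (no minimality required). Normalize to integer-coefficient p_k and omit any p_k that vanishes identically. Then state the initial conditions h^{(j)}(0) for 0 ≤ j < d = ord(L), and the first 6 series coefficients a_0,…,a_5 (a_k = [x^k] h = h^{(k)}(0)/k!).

L = (-4 - 4·x)·Dx + (1 + 8·x + 4·x^2)·Dx^2  (order 2).
h: a_k = 0, 3, 6, -6, 18, -342/5, …
ICs: h(0) = 0, h′(0) = 3.

f: a_k = 3, 6, -6, 12, -30, 84, …
f∘r: x↦r, Dx↦Dx/r' in L_f ⇒ L₀.
∫: right-multiply L₀ by Dx.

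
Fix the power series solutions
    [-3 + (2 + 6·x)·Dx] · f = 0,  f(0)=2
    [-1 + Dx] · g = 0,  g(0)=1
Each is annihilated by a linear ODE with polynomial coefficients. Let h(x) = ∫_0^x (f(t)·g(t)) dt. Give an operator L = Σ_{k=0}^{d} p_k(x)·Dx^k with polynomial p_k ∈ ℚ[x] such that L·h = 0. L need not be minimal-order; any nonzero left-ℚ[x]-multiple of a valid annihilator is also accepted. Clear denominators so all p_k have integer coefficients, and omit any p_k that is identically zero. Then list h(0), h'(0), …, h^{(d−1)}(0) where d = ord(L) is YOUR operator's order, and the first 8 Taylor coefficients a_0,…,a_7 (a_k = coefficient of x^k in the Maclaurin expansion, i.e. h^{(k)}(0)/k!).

L = (-5 - 6·x)·Dx + (2 + 6·x)·Dx^2  (order 2).
h: a_k = 0, 2, 5/2, 7/12, 71/96, -671/960, 16157/11520, -12691/4608, …
ICs: h(0) = 0, h′(0) = 2.

f: a_k = 2, 3, -9/4, 27/8, -405/64, 1701/128, -15309/512, 72171/1024, …
g: a_k = 1, 1, 1/2, 1/6, 1/24, 1/120, 1/720, 1/5040, …
f·g: L₀ = L_f ⊗_s L_g, ord ≤ 1·1.
Integrate: L := L₀·Dx.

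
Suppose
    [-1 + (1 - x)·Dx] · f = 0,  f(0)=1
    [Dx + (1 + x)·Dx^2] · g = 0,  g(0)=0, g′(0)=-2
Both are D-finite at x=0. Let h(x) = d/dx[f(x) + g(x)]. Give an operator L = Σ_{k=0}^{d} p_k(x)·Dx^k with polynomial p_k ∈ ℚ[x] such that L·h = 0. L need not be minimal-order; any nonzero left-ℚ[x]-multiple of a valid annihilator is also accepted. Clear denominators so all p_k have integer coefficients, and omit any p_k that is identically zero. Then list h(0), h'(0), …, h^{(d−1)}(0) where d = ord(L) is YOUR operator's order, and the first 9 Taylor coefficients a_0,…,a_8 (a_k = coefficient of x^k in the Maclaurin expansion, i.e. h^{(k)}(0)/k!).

f: a_k = 1, 1, 1, 1, 1, 1, 1, 1, 1, …
g: a_k = 0, -2, 1, -2/3, 1/2, -2/5, 1/3, -2/7, 1/4, …
Sum ⇒ L₀ = lclm(L_f,L_g) in ℚ(x)⟨Dx⟩.
Derive L from L₀ (diff closure).
L = (10 + 2·x) + (4 + 16·x + 4·x^2)·Dx + (-3 - x + 3·x^2 + x^3)·Dx^2  (order 2).
h: a_k = -1, 4, 1, 6, 3, 8, 5, 10, 7, …
ICs: h(0) = -1, h′(0) = 4.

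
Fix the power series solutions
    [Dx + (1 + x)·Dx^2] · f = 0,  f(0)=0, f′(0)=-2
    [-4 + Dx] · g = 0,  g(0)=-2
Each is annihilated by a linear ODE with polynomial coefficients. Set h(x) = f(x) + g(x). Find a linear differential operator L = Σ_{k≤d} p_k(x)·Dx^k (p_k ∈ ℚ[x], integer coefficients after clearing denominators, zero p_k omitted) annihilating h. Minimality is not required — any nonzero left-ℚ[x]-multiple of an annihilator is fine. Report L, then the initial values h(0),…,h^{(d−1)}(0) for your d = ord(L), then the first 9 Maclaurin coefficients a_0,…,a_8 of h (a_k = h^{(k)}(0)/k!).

L = (-24 - 16·x)·Dx + (-14 - 32·x - 16·x^2)·Dx^2 + (5 + 9·x + 4·x^2)·Dx^3  (order 3).
h: a_k = -2, -10, -15, -22, -125/6, -262/15, -497/45, -2138/315, -3781/1260, …
ICs: h(0) = -2, h′(0) = -10, h′′(0) = -30.

f: a_k = 0, -2, 1, -2/3, 1/2, -2/5, 1/3, -2/7, 1/4, …
g: a_k = -2, -8, -16, -64/3, -64/3, -256/15, -512/45, -2048/315, -1024/315, …
f+g: L₀ = lclm(L_f,L_g), ord ≤ 2+1.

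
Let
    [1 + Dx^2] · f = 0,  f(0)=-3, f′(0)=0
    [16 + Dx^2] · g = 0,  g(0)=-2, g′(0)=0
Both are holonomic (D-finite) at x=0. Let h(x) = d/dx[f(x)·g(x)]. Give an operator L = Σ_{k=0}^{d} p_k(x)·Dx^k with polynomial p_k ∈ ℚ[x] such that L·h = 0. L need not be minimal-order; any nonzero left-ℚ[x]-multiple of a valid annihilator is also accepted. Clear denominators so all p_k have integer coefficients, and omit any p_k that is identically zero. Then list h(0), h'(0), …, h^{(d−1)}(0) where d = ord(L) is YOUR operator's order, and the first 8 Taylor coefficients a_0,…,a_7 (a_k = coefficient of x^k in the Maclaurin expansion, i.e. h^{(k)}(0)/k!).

f: a_k = -3, 0, 3/2, 0, -1/8, 0, 1/240, 0, …
g: a_k = -2, 0, 16, 0, -64/3, 0, 512/45, 0, …
f·g: L₀ = L_f ⊗_s L_g, ord ≤ 2·2.
Differentiate: ansatz ord ≤ ord L₀ ⇒ L.
L = 225 + 34·Dx^2 + Dx^4  (order 4).
h: a_k = 0, -102, 0, 353, 0, -8177/20, 0, 198593/840, …
ICs: h(0) = 0, h′(0) = -102, h′′(0) = 0, h′′′(0) = 2118.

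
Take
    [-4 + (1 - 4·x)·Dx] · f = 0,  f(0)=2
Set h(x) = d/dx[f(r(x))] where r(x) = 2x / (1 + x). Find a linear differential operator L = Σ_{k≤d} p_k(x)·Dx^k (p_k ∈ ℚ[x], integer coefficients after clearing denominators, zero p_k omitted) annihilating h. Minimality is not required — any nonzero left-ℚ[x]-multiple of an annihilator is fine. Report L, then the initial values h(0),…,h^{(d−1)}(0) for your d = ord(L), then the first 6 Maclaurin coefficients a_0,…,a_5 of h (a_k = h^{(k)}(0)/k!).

L = 14 + (-1 + 7·x)·Dx  (order 1).
h: a_k = 16, 224, 2352, 21952, 192080, 1613472, …
ICs: h(0) = 16.

f: a_k = 2, 8, 32, 128, 512, 2048, …
Change of var in L_f (x↦r) gives L₀.
Derive L from L₀ (diff closure).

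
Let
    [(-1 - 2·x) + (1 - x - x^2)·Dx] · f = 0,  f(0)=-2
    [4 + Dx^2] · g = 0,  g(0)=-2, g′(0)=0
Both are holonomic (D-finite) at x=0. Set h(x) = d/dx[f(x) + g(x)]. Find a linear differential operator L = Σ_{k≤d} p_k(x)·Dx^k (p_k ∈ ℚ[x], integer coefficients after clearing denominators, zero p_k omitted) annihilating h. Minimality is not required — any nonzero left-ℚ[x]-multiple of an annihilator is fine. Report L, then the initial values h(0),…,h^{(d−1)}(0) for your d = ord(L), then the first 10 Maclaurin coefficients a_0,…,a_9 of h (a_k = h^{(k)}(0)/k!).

f: a_k = -2, -2, -4, -6, -10, -16, -26, -42, -68, -110, …
g: a_k = -2, 0, 4, 0, -4/3, 0, 8/45, 0, -4/315, 0, …
L₀ := lclm(L_f,L_g); ord L₀ ≤ 1+2.
h=h₀': d/dx-closure on L₀ ⇒ L.
L = (272 + 704·x + 880·x^2 + 400·x^3 + 320·x^4 + 144·x^5 + 48·x^6) + (-44 - 52·x + 108·x^2 + 80·x^3 + 40·x^4 + 72·x^5 + 56·x^6 + 16·x^7)·Dx + (68 + 176·x + 220·x^2 + 100·x^3 + 80·x^4 + 36·x^5 + 12·x^6)·Dx^2 + (-11 - 13·x + 27·x^2 + 20·x^3 + 10·x^4 + 18·x^5 + 14·x^6 + 4·x^7)·Dx^3  (order 3).
h: a_k = -2, 0, -18, -136/3, -80, -2324/15, -294, -171392/315, -990, -5046284/2835, …
ICs: h(0) = -2, h′(0) = 0, h′′(0) = -36.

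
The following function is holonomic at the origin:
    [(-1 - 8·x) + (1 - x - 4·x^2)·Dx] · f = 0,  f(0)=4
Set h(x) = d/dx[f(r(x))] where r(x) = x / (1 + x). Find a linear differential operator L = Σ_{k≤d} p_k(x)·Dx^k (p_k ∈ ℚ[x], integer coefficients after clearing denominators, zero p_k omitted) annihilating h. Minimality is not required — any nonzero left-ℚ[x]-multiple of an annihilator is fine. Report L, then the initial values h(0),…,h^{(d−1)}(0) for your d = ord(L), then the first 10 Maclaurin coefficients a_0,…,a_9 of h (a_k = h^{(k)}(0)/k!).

f: a_k = 4, 4, 20, 36, 116, 260, 724, 1764, 4660, 11716, …
Change of var in L_f (x↦r) gives L₀.
h=h₀': d/dx-closure on L₀ ⇒ L.
L = (8 + 24·x + 120·x^2 + 72·x^3) + (-1 - 11·x - 15·x^2 + 31·x^3 + 36·x^4)·Dx  (order 1).
h: a_k = 4, 32, 0, 256, -320, 1920, -4032, 14848, -37440, 115840, …
ICs: h(0) = 4.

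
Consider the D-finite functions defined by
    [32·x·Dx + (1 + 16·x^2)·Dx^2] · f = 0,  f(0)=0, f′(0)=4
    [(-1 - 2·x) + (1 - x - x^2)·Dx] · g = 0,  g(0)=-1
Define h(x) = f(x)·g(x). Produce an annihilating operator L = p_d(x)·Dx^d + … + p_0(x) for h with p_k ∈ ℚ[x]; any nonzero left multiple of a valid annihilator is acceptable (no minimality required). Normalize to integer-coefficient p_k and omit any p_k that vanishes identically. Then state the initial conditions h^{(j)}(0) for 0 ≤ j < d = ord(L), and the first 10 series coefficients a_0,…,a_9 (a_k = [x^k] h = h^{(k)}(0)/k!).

f: a_k = 0, 4, 0, -64/3, 0, 1024/5, 0, -16384/7, 0, 262144/9, …
g: a_k = -1, -1, -2, -3, -5, -8, -13, -21, -34, -55, …
Sym-product of L_f,L_g gives L₀ (≤ ord 2).
L = (2 + 32·x + 96·x^2) + (2 - 28·x + 64·x^2 + 96·x^3)·Dx + (-1 + x - 15·x^2 + 16·x^3 + 16·x^4)·Dx^2  (order 2).
h: a_k = 0, -4, -4, 40/3, 28/3, -2732/15, -864/5, 208492/105, 190348/105, -1595704/63, …
ICs: h(0) = 0, h′(0) = -4.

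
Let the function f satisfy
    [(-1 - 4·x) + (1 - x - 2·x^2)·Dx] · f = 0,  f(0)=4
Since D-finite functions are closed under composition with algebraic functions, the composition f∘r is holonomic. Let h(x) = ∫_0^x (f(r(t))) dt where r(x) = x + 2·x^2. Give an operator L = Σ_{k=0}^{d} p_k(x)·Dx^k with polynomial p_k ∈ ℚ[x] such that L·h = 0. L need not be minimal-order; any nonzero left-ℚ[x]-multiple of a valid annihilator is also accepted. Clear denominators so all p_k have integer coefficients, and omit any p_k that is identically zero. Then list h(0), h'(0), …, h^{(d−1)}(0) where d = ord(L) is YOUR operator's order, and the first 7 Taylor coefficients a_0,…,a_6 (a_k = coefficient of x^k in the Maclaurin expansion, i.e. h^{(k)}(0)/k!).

L = (1 + 8·x + 24·x^2 + 32·x^3)·Dx + (-1 + x + 4·x^2 + 8·x^3 + 8·x^4)·Dx^2  (order 2).
h: a_k = 0, 4, 2, 20/3, 17, 212/5, 338/3, …
ICs: h(0) = 0, h′(0) = 4.

f: a_k = 4, 4, 12, 20, 44, 84, 172, …
h₀=f(r): pull back L_f along r ⇒ L₀.
h=∫₀ˣh₀: take L = L₀·Dx.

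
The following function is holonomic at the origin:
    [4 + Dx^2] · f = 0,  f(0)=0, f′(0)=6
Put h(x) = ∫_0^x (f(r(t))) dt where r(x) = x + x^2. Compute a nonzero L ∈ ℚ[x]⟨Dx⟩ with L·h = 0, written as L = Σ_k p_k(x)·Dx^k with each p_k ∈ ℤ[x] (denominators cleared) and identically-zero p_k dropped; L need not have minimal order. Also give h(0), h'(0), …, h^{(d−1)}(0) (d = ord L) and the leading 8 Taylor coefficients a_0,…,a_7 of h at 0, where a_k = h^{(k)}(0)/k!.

L = (4 + 24·x + 48·x^2 + 32·x^3)·Dx - 2·Dx^2 + (1 + 2·x)·Dx^3  (order 3).
h: a_k = 0, 0, 3, 2, -1, -12/5, -28/15, 0, …
ICs: h(0) = 0, h′(0) = 0, h′′(0) = 6.

f: a_k = 0, 6, 0, -4, 0, 4/5, 0, -8/105, …
h₀=f(r): pull back L_f along r ⇒ L₀.
Integrate: L := L₀·Dx.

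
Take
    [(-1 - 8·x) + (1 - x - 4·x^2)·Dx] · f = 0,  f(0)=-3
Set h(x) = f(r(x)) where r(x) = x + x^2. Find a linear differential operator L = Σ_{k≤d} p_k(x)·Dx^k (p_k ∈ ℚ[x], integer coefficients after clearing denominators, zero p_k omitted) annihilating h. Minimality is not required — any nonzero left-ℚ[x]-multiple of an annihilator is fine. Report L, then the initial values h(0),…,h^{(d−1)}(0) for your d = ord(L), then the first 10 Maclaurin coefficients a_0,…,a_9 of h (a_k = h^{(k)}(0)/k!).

f: a_k = -3, -3, -15, -27, -87, -195, -543, -1323, -3495, -8787, …
Substitute x→r, Dx→(1/r')Dx; clear ⇒ L₀.
L = (1 + 10·x + 24·x^2 + 16·x^3) + (-1 + x + 5·x^2 + 8·x^3 + 4·x^4)·Dx  (order 1).
h: a_k = -3, -3, -18, -57, -183, -624, -2067, -6879, -22938, -76365, …
ICs: h(0) = -3.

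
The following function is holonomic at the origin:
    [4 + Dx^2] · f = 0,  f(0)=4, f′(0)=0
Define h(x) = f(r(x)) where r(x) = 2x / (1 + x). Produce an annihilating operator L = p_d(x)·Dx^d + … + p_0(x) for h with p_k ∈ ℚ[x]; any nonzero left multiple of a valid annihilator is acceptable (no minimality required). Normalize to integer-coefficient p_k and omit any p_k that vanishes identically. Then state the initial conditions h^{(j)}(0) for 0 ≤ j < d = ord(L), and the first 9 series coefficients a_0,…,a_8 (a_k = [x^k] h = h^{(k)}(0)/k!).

L = 16 + (2 + 6·x + 6·x^2 + 2·x^3)·Dx + (1 + 4·x + 6·x^2 + 4·x^3 + x^4)·Dx^2  (order 2).
h: a_k = 4, 0, -32, 64, -160/3, -128/3, 10976/45, -2624/5, 50272/63, …
ICs: h(0) = 4, h′(0) = 0.

f: a_k = 4, 0, -8, 0, 8/3, 0, -16/45, 0, 8/315, …
f∘r: x↦r, Dx↦Dx/r' in L_f ⇒ L₀.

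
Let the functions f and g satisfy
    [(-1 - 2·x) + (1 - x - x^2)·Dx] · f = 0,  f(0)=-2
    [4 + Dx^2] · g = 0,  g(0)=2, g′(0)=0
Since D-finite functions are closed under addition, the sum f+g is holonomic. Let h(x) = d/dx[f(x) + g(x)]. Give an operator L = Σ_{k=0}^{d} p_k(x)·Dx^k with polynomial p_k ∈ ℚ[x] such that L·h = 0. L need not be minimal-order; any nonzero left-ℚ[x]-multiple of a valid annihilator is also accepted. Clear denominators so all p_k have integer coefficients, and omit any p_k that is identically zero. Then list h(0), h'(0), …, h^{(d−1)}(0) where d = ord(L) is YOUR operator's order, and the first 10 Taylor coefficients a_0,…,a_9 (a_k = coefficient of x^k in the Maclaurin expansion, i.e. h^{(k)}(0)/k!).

L = (272 + 704·x + 880·x^2 + 400·x^3 + 320·x^4 + 144·x^5 + 48·x^6) + (-44 - 52·x + 108·x^2 + 80·x^3 + 40·x^4 + 72·x^5 + 56·x^6 + 16·x^7)·Dx + (68 + 176·x + 220·x^2 + 100·x^3 + 80·x^4 + 36·x^5 + 12·x^6)·Dx^2 + (-11 - 13·x + 27·x^2 + 20·x^3 + 10·x^4 + 18·x^5 + 14·x^6 + 4·x^7)·Dx^3  (order 3).
h: a_k = -2, -16, -18, -104/3, -80, -2356/15, -294, -171328/315, -990, -5046316/2835, …
ICs: h(0) = -2, h′(0) = -16, h′′(0) = -36.

f: a_k = -2, -2, -4, -6, -10, -16, -26, -42, -68, -110, …
g: a_k = 2, 0, -4, 0, 4/3, 0, -8/45, 0, 4/315, 0, …
h₀=f+g: left-lcm gives L₀, ord ≤ 3.
Differentiate: ansatz ord ≤ ord L₀ ⇒ L.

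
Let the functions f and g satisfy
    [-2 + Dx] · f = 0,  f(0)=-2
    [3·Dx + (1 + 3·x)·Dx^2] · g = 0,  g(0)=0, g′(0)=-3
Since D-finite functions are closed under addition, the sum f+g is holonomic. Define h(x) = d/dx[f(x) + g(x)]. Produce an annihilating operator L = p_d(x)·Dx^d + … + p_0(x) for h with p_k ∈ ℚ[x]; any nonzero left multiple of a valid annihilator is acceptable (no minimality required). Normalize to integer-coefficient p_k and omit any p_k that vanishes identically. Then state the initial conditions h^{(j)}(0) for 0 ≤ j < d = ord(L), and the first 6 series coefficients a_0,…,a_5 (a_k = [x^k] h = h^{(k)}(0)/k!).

f: a_k = -2, -4, -4, -8/3, -4/3, -8/15, …
g: a_k = 0, -3, 9/2, -9, 81/4, -243/5, …
f+g: L₀ = lclm(L_f,L_g), ord ≤ 1+2.
Differentiate: ansatz ord ≤ ord L₀ ⇒ L.
L = (-48 - 36·x) + (14 - 24·x - 36·x^2)·Dx + (5 + 21·x + 18·x^2)·Dx^2  (order 2).
h: a_k = -7, 1, -35, 227/3, -737/3, 10919/15, …
ICs: h(0) = -7, h′(0) = 1.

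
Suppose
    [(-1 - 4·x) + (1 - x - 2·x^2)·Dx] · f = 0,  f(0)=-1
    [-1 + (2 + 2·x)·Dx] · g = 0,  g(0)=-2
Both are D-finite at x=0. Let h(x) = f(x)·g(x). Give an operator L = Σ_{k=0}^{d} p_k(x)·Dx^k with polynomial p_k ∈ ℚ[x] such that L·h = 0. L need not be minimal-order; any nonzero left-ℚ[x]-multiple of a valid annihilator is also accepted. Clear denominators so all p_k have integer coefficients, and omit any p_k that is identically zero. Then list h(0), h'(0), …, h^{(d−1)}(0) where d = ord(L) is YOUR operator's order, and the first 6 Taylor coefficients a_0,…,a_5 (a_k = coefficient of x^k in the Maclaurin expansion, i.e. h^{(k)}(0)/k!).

f: a_k = -1, -1, -3, -5, -11, -21, …
g: a_k = -2, -1, 1/4, -1/8, 5/64, -7/128, …
Product ⇒ symmetric product L₀, ord ≤ 1.
L = (3 + 6·x) + (-2 + 2·x + 4·x^2)·Dx  (order 1).
h: a_k = 2, 3, 27/4, 103/8, 1683/64, 6669/128, …
ICs: h(0) = 2.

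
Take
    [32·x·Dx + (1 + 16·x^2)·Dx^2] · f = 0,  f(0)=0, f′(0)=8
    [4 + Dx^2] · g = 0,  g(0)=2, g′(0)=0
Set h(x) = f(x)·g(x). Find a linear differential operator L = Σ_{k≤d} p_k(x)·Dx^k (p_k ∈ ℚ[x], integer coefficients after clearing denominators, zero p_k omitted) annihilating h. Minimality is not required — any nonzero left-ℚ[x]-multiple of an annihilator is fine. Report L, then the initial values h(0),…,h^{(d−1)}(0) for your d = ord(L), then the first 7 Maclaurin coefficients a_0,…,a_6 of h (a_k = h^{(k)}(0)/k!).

f: a_k = 0, 8, 0, -128/3, 0, 2048/5, 0, …
g: a_k = 2, 0, -4, 0, 4/3, 0, -8/45, …
L₀ := L_f ⊗_s L_g (sym. prod.), ord ≤ 4.
L = (1360 + 60416·x^2 + 106496·x^4 + 262144·x^6 + 1048576·x^8) + (2304·x + 45056·x^3 + 196608·x^5 + 1048576·x^7)·Dx + (360 + 15872·x^2 + 36864·x^4 + 131072·x^6 + 524288·x^8)·Dx^2 + (576·x + 11264·x^3 + 49152·x^5 + 262144·x^7)·Dx^3 + (5 + 192·x^2 + 2560·x^4 + 16384·x^6 + 65536·x^8)·Dx^4  (order 4).
h: a_k = 0, 16, 0, -352/3, 0, 15008/15, 0, …
ICs: h(0) = 0, h′(0) = 16, h′′(0) = 0, h′′′(0) = -704.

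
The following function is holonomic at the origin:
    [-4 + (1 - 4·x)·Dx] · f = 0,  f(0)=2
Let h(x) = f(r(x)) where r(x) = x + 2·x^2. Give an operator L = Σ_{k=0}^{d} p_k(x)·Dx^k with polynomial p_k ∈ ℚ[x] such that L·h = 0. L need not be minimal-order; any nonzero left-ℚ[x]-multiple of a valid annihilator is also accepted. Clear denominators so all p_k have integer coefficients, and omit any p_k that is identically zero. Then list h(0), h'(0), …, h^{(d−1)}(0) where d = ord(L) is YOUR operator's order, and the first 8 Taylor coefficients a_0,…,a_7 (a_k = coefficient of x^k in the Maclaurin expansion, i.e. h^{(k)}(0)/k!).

f: a_k = 2, 8, 32, 128, 512, 2048, 8192, 32768, …
Substitute x→r, Dx→(1/r')Dx; clear ⇒ L₀.
L = (4 + 16·x) + (-1 + 4·x + 8·x^2)·Dx  (order 1).
h: a_k = 2, 8, 48, 256, 1408, 7680, 41984, 229376, …
ICs: h(0) = 2.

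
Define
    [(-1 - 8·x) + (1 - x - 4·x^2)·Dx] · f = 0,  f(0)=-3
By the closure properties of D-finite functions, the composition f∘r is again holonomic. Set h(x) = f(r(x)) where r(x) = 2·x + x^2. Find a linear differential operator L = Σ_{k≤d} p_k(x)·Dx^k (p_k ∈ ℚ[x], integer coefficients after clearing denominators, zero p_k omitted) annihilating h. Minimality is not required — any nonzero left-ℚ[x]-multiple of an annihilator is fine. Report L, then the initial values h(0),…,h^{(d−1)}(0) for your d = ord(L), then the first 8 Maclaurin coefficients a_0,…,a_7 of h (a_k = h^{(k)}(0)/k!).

f: a_k = -3, -3, -15, -27, -87, -195, -543, -1323, …
L₀ from L_f via x↦r, Dx↦r'^{-1}Dx.
L = (2 + 34·x + 48·x^2 + 16·x^3) + (-1 + 2·x + 17·x^2 + 16·x^3 + 4·x^4)·Dx  (order 1).
h: a_k = -3, -6, -63, -276, -1731, -9186, -52467, -289896, …
ICs: h(0) = -3.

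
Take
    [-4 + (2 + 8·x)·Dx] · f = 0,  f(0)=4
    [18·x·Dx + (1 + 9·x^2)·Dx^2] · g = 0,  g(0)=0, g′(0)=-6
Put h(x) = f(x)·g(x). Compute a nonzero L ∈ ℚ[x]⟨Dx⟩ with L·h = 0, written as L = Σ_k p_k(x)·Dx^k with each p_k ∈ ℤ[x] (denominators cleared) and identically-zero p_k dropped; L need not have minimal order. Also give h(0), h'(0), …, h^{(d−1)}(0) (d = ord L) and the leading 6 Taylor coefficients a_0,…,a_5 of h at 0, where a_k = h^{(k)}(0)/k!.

L = (12 - 36·x - 36·x^2) + (-4 + 2·x + 108·x^2 + 144·x^3)·Dx + (1 + 8·x + 25·x^2 + 72·x^3 + 144·x^4)·Dx^2  (order 2).
h: a_k = 0, -24, -48, 120, 48, -1464/5, …
ICs: h(0) = 0, h′(0) = -24.

f: a_k = 4, 8, -8, 16, -40, 112, …
g: a_k = 0, -6, 0, 18, 0, -486/5, …
h₀=f·g: eliminate ⇒ L₀, order ≤ 1·2.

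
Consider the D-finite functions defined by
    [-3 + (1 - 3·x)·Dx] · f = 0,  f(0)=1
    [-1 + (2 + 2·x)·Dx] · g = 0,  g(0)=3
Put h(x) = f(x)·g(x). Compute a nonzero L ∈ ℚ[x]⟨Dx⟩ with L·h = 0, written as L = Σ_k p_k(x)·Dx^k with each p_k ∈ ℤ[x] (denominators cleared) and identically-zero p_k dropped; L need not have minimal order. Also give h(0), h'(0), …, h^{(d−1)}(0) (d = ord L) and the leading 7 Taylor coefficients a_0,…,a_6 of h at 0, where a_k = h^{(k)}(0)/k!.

L = (7 + 3·x) + (-2 + 4·x + 6·x^2)·Dx  (order 1).
h: a_k = 3, 21/2, 249/8, 1497/16, 35913/128, 215499/256, 2585925/1024, …
ICs: h(0) = 3.

f: a_k = 1, 3, 9, 27, 81, 243, 729, …
g: a_k = 3, 3/2, -3/8, 3/16, -15/128, 21/256, -63/1024, …
h₀=f·g: eliminate ⇒ L₀, order ≤ 1·1.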